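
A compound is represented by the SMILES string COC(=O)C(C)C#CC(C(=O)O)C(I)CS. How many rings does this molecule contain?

In SMILES, each pair of matching ring-closure digits denotes one ring-closing bond; the number of such bonds equals the number of independent rings.
Ring-closure bonds here: 0.

0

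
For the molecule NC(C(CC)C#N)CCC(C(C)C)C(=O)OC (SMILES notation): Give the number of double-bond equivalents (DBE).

3

Molecular formula: C13H24N2O2.
DoU = (2C + 2 + N − H − X) / 2, where X is the halogen count and O/S are ignored.
    = (2·13 + 2 + 2 − 24 − 0) / 2 = 6 / 2 = 3.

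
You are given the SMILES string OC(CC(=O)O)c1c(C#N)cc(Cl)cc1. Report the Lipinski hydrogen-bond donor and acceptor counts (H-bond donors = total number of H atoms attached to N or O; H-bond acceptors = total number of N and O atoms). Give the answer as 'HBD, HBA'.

Donors: find every N or O and count the H atoms it carries.
  atom 1 (O): bond orders sum to 1 → 1 H
  atom 5 (O): bond orders sum to 2 → 0 H
  atom 6 (O): bond orders sum to 1 → 1 H
  atom 10 (N): bond orders sum to 3 → 0 H
Lipinski HBD = 2.
Acceptors: N atoms = 1, O atoms = 3 → HBA = 4.

2, 4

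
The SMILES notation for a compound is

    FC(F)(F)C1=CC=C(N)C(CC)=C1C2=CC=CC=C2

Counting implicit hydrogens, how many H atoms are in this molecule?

14

Walk through each heavy atom and fill implicit hydrogens from standard valence (C 4, N 3, O 2, S 2, halogen 1):
  atom 1: F (halogen, monovalent) → 0 H
  atom 2: C, bond orders sum to 4 (valence 4) → 0 H
  atom 3: F (halogen, monovalent) → 0 H
  atom 4: F (halogen, monovalent) → 0 H
  atom 5: C, bond orders sum to 4 (valence 4) → 0 H
  atom 6: C, bond orders sum to 3 (valence 4) → 1 H
  atom 7: C, bond orders sum to 3 (valence 4) → 1 H
  atom 8: C, bond orders sum to 4 (valence 4) → 0 H
  atom 9: N, bond orders sum to 1 (valence 3) → 2 H
  atom 10: C, bond orders sum to 4 (valence 4) → 0 H
  atom 11: C, bond orders sum to 2 (valence 4) → 2 H
  atom 12: C, bond orders sum to 1 (valence 4) → 3 H
  atom 13: C, bond orders sum to 4 (valence 4) → 0 H
  atom 14: C, bond orders sum to 4 (valence 4) → 0 H
  atom 15: C, bond orders sum to 3 (valence 4) → 1 H
  atom 16: C, bond orders sum to 3 (valence 4) → 1 H
  atom 17: C, bond orders sum to 3 (valence 4) → 1 H
  atom 18: C, bond orders sum to 3 (valence 4) → 1 H
  atom 19: C, bond orders sum to 3 (valence 4) → 1 H
Total hydrogens: 14.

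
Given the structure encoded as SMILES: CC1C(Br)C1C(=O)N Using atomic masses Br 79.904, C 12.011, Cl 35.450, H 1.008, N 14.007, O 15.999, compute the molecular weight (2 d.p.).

178.03 g/mol

First, the molecular formula is C5H8BrNO (counting implicit H from valence).
  Br: 1 × 79.904 = 79.904
  C: 5 × 12.011 = 60.055
  H: 8 × 1.008 = 8.064
  N: 1 × 14.007 = 14.007
  O: 1 × 15.999 = 15.999
Sum: 1×79.904 + 5×12.011 + 8×1.008 + 1×14.007 + 1×15.999 = 178.029 → 178.03 g/mol.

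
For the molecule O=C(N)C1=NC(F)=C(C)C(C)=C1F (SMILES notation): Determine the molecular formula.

C8H8F2N2O

Walk through each heavy atom and fill implicit hydrogens from standard valence (C 4, N 3, O 2, S 2, halogen 1):
  atom 1: O, bond orders sum to 2 (valence 2) → 0 H
  atom 2: C, bond orders sum to 4 (valence 4) → 0 H
  atom 3: N, bond orders sum to 1 (valence 3) → 2 H
  atom 4: C, bond orders sum to 4 (valence 4) → 0 H
  atom 5: N, bond orders sum to 3 (valence 3) → 0 H
  atom 6: C, bond orders sum to 4 (valence 4) → 0 H
  atom 7: F (halogen, monovalent) → 0 H
  atom 8: C, bond orders sum to 4 (valence 4) → 0 H
  atom 9: C, bond orders sum to 1 (valence 4) → 3 H
  atom 10: C, bond orders sum to 4 (valence 4) → 0 H
  atom 11: C, bond orders sum to 1 (valence 4) → 3 H
  atom 12: C, bond orders sum to 4 (valence 4) → 0 H
  atom 13: F (halogen, monovalent) → 0 H
Totals → C:8, H:8, F:2, N:2, O:1.
In Hill order: C8H8F2N2O.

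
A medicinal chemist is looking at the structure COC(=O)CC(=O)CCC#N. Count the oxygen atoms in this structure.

3

Scan the SMILES for O atoms (remember two-letter symbols like Cl and Br are single atoms).
Oxygen count: 3.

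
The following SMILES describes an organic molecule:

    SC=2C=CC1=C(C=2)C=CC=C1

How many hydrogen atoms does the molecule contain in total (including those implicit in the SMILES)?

Walk through each heavy atom and fill implicit hydrogens from standard valence (C 4, N 3, O 2, S 2, halogen 1):
  atom 1: S, bond orders sum to 1 (valence 2) → 1 H
  atom 2: C, bond orders sum to 4 (valence 4) → 0 H
  atom 3: C, bond orders sum to 3 (valence 4) → 1 H
  atom 4: C, bond orders sum to 3 (valence 4) → 1 H
  atom 5: C, bond orders sum to 4 (valence 4) → 0 H
  atom 6: C, bond orders sum to 4 (valence 4) → 0 H
  atom 7: C, bond orders sum to 3 (valence 4) → 1 H
  atom 8: C, bond orders sum to 3 (valence 4) → 1 H
  atom 9: C, bond orders sum to 3 (valence 4) → 1 H
  atom 10: C, bond orders sum to 3 (valence 4) → 1 H
  atom 11: C, bond orders sum to 3 (valence 4) → 1 H
Total hydrogens: 8.

8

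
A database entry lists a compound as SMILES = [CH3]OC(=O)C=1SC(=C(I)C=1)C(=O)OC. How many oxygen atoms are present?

4

Scan the SMILES for O atoms (remember two-letter symbols like Cl and Br are single atoms).
Oxygen count: 4.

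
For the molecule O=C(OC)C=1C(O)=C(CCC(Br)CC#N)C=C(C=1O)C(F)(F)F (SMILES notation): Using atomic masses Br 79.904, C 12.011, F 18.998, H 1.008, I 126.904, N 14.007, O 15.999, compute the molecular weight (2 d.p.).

396.16 g/mol

First, the molecular formula is C14H13BrF3NO4 (counting implicit H from valence).
  Br: 1 × 79.904 = 79.904
  C: 14 × 12.011 = 168.154
  F: 3 × 18.998 = 56.994
  H: 13 × 1.008 = 13.104
  N: 1 × 14.007 = 14.007
  O: 4 × 15.999 = 63.996
Sum: 1×79.904 + 14×12.011 + 3×18.998 + 13×1.008 + 1×14.007 + 4×15.999 = 396.159 → 396.16 g/mol.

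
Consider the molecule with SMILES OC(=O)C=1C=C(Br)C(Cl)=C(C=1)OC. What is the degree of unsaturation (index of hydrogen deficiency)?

5

Degree of unsaturation = (number of rings) + (number of π bonds).
Ring closures in the SMILES: 1.
π bonds: 4 double bonds (each 1 DoU) → 4 DoU from unsaturation.
Total DoU = 1 + 4 = 5.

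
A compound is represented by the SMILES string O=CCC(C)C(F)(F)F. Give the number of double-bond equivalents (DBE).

Molecular formula: C5H7F3O.
DoU = (2C + 2 + N − H − X) / 2, where X is the halogen count and O/S are ignored.
    = (2·5 + 2 + 0 − 7 − 3) / 2 = 2 / 2 = 1.

1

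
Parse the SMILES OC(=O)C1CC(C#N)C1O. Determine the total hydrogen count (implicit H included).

Walk through each heavy atom and fill implicit hydrogens from standard valence (C 4, N 3, O 2, S 2, halogen 1):
  atom 1: O, bond orders sum to 1 (valence 2) → 1 H
  atom 2: C, bond orders sum to 4 (valence 4) → 0 H
  atom 3: O, bond orders sum to 2 (valence 2) → 0 H
  atom 4: C, bond orders sum to 3 (valence 4) → 1 H
  atom 5: C, bond orders sum to 2 (valence 4) → 2 H
  atom 6: C, bond orders sum to 3 (valence 4) → 1 H
  atom 7: C, bond orders sum to 4 (valence 4) → 0 H
  atom 8: N, bond orders sum to 3 (valence 3) → 0 H
  atom 9: C, bond orders sum to 3 (valence 4) → 1 H
  atom 10: O, bond orders sum to 1 (valence 2) → 1 H
Total hydrogens: 7.

7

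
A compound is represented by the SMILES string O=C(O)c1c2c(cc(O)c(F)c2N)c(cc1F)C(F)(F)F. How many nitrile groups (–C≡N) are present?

Scan the SMILES for the nitrile motif — none present.
Groups that are present: 1 carboxylic acid, 1 hydroxyl, 1 primary amine.

0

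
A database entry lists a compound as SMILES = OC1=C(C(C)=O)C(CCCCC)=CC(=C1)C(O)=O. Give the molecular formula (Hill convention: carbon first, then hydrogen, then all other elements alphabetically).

C14H18O4

Walk through each heavy atom and fill implicit hydrogens from standard valence (C 4, N 3, O 2, S 2, halogen 1):
  atom 1: O, bond orders sum to 1 (valence 2) → 1 H
  atom 2: C, bond orders sum to 4 (valence 4) → 0 H
  atom 3: C, bond orders sum to 4 (valence 4) → 0 H
  atom 4: C, bond orders sum to 4 (valence 4) → 0 H
  atom 5: C, bond orders sum to 1 (valence 4) → 3 H
  atom 6: O, bond orders sum to 2 (valence 2) → 0 H
  atom 7: C, bond orders sum to 4 (valence 4) → 0 H
  atom 8: C, bond orders sum to 2 (valence 4) → 2 H
  atom 9: C, bond orders sum to 2 (valence 4) → 2 H
  atom 10: C, bond orders sum to 2 (valence 4) → 2 H
  atom 11: C, bond orders sum to 2 (valence 4) → 2 H
  atom 12: C, bond orders sum to 1 (valence 4) → 3 H
  atom 13: C, bond orders sum to 3 (valence 4) → 1 H
  atom 14: C, bond orders sum to 4 (valence 4) → 0 H
  atom 15: C, bond orders sum to 3 (valence 4) → 1 H
  atom 16: C, bond orders sum to 4 (valence 4) → 0 H
  atom 17: O, bond orders sum to 1 (valence 2) → 1 H
  atom 18: O, bond orders sum to 2 (valence 2) → 0 H
Totals → C:14, H:18, O:4.
In Hill order: C14H18O4.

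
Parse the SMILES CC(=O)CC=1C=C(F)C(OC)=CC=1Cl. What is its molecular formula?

Walk through each heavy atom and fill implicit hydrogens from standard valence (C 4, N 3, O 2, S 2, halogen 1):
  atom 1: C, bond orders sum to 1 (valence 4) → 3 H
  atom 2: C, bond orders sum to 4 (valence 4) → 0 H
  atom 3: O, bond orders sum to 2 (valence 2) → 0 H
  atom 4: C, bond orders sum to 2 (valence 4) → 2 H
  atom 5: C, bond orders sum to 4 (valence 4) → 0 H
  atom 6: C, bond orders sum to 3 (valence 4) → 1 H
  atom 7: C, bond orders sum to 4 (valence 4) → 0 H
  atom 8: F (halogen, monovalent) → 0 H
  atom 9: C, bond orders sum to 4 (valence 4) → 0 H
  atom 10: O, bond orders sum to 2 (valence 2) → 0 H
  atom 11: C, bond orders sum to 1 (valence 4) → 3 H
  atom 12: C, bond orders sum to 3 (valence 4) → 1 H
  atom 13: C, bond orders sum to 4 (valence 4) → 0 H
  atom 14: Cl (halogen, monovalent) → 0 H
Totals → C:10, H:10, Cl:1, F:1, O:2.

C10H10ClFO2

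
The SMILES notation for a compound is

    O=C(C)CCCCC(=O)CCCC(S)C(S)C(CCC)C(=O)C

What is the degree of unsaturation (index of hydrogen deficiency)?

3

Molecular formula: C18H32O3S2.
DoU = (2C + 2 + N − H − X) / 2, where X is the halogen count and O/S are ignored.
    = (2·18 + 2 + 0 − 32 − 0) / 2 = 6 / 2 = 3.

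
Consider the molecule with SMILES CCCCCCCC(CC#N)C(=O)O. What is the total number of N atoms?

Scan the SMILES for N atoms (remember two-letter symbols like Cl and Br are single atoms).
Nitrogen count: 1.

1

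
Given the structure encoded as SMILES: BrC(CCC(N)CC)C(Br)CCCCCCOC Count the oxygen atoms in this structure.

Scan the SMILES for O atoms (remember two-letter symbols like Cl and Br are single atoms).
Oxygen count: 1.

1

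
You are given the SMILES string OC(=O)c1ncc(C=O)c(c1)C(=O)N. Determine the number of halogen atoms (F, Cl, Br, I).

Scan the SMILES for the halogen motif — none present.
Groups that are present: 1 aldehyde, 1 amide, 1 carboxylic acid.

0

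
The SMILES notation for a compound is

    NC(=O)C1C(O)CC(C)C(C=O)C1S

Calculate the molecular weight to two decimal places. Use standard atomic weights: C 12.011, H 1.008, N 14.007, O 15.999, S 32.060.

217.28 g/mol

First, the molecular formula is C9H15NO3S (counting implicit H from valence).
  C: 9 × 12.011 = 108.099
  H: 15 × 1.008 = 15.120
  N: 1 × 14.007 = 14.007
  O: 3 × 15.999 = 47.997
  S: 1 × 32.060 = 32.060
Sum: 9×12.011 + 15×1.008 + 1×14.007 + 3×15.999 + 1×32.060 = 217.283 → 217.28 g/mol.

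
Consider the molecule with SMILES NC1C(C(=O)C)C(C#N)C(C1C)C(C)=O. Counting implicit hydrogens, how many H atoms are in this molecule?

16

Walk through each heavy atom and fill implicit hydrogens from standard valence (C 4, N 3, O 2, S 2, halogen 1):
  atom 1: N, bond orders sum to 1 (valence 3) → 2 H
  atom 2: C, bond orders sum to 3 (valence 4) → 1 H
  atom 3: C, bond orders sum to 3 (valence 4) → 1 H
  atom 4: C, bond orders sum to 4 (valence 4) → 0 H
  atom 5: O, bond orders sum to 2 (valence 2) → 0 H
  atom 6: C, bond orders sum to 1 (valence 4) → 3 H
  atom 7: C, bond orders sum to 3 (valence 4) → 1 H
  atom 8: C, bond orders sum to 4 (valence 4) → 0 H
  atom 9: N, bond orders sum to 3 (valence 3) → 0 H
  atom 10: C, bond orders sum to 3 (valence 4) → 1 H
  atom 11: C, bond orders sum to 3 (valence 4) → 1 H
  atom 12: C, bond orders sum to 1 (valence 4) → 3 H
  atom 13: C, bond orders sum to 4 (valence 4) → 0 H
  atom 14: C, bond orders sum to 1 (valence 4) → 3 H
  atom 15: O, bond orders sum to 2 (valence 2) → 0 H
Total hydrogens: 16.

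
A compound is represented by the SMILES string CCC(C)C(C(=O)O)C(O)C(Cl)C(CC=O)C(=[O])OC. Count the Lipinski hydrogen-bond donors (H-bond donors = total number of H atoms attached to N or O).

2

Donors: find every N or O and count the H atoms it carries.
  atom 7 (O): bond orders sum to 2 → 0 H
  atom 8 (O): bond orders sum to 1 → 1 H
  atom 10 (O): bond orders sum to 1 → 1 H
  atom 16 (O): bond orders sum to 2 → 0 H
  atom 18 (O): bond orders sum to 2 → 0 H
  atom 19 (O): bond orders sum to 2 → 0 H
Lipinski HBD = 2.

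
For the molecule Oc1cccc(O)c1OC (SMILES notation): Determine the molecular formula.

C7H8O3

Walk through each heavy atom and fill implicit hydrogens from standard valence (C 4, N 3, O 2, S 2, halogen 1); for lowercase aromatic atoms, an aromatic c carries 1 H when it has two neighbours and 0 H with three, and aromatic n carries 0 H:
  atom 1: O, bond orders sum to 1 (valence 2) → 1 H
  atom 2: aromatic c, 3 neighbours → 0 H
  atom 3: aromatic c, 2 neighbours → 1 H
  atom 4: aromatic c, 2 neighbours → 1 H
  atom 5: aromatic c, 2 neighbours → 1 H
  atom 6: aromatic c, 3 neighbours → 0 H
  atom 7: O, bond orders sum to 1 (valence 2) → 1 H
  atom 8: aromatic c, 3 neighbours → 0 H
  atom 9: O, bond orders sum to 2 (valence 2) → 0 H
  atom 10: C, bond orders sum to 1 (valence 4) → 3 H
Totals → C:7, H:8, O:3.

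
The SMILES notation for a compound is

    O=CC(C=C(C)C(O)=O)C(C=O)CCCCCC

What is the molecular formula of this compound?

C14H22O4

Walk through each heavy atom and fill implicit hydrogens from standard valence (C 4, N 3, O 2, S 2, halogen 1):
  atom 1: O, bond orders sum to 2 (valence 2) → 0 H
  atom 2: C, bond orders sum to 3 (valence 4) → 1 H
  atom 3: C, bond orders sum to 3 (valence 4) → 1 H
  atom 4: C, bond orders sum to 3 (valence 4) → 1 H
  atom 5: C, bond orders sum to 4 (valence 4) → 0 H
  atom 6: C, bond orders sum to 1 (valence 4) → 3 H
  atom 7: C, bond orders sum to 4 (valence 4) → 0 H
  atom 8: O, bond orders sum to 1 (valence 2) → 1 H
  atom 9: O, bond orders sum to 2 (valence 2) → 0 H
  atom 10: C, bond orders sum to 3 (valence 4) → 1 H
  atom 11: C, bond orders sum to 3 (valence 4) → 1 H
  atom 12: O, bond orders sum to 2 (valence 2) → 0 H
  atom 13: C, bond orders sum to 2 (valence 4) → 2 H
  atom 14: C, bond orders sum to 2 (valence 4) → 2 H
  atom 15: C, bond orders sum to 2 (valence 4) → 2 H
  atom 16: C, bond orders sum to 2 (valence 4) → 2 H
  atom 17: C, bond orders sum to 2 (valence 4) → 2 H
  atom 18: C, bond orders sum to 1 (valence 4) → 3 H
Totals → C:14, H:22, O:4.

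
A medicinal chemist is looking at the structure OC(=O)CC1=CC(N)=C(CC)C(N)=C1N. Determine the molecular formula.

C10H15N3O2

Walk through each heavy atom and fill implicit hydrogens from standard valence (C 4, N 3, O 2, S 2, halogen 1):
  atom 1: O, bond orders sum to 1 (valence 2) → 1 H
  atom 2: C, bond orders sum to 4 (valence 4) → 0 H
  atom 3: O, bond orders sum to 2 (valence 2) → 0 H
  atom 4: C, bond orders sum to 2 (valence 4) → 2 H
  atom 5: C, bond orders sum to 4 (valence 4) → 0 H
  atom 6: C, bond orders sum to 3 (valence 4) → 1 H
  atom 7: C, bond orders sum to 4 (valence 4) → 0 H
  atom 8: N, bond orders sum to 1 (valence 3) → 2 H
  atom 9: C, bond orders sum to 4 (valence 4) → 0 H
  atom 10: C, bond orders sum to 2 (valence 4) → 2 H
  atom 11: C, bond orders sum to 1 (valence 4) → 3 H
  atom 12: C, bond orders sum to 4 (valence 4) → 0 H
  atom 13: N, bond orders sum to 1 (valence 3) → 2 H
  atom 14: C, bond orders sum to 4 (valence 4) → 0 H
  atom 15: N, bond orders sum to 1 (valence 3) → 2 H
Totals → C:10, H:15, N:3, O:2.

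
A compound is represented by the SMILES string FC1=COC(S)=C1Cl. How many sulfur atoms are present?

Scan the SMILES for S atoms (remember two-letter symbols like Cl and Br are single atoms).
Sulfur count: 1.

1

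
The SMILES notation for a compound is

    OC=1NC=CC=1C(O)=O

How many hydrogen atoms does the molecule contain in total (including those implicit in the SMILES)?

Walk through each heavy atom and fill implicit hydrogens from standard valence (C 4, N 3, O 2, S 2, halogen 1):
  atom 1: O, bond orders sum to 1 (valence 2) → 1 H
  atom 2: C, bond orders sum to 4 (valence 4) → 0 H
  atom 3: N, bond orders sum to 2 (valence 3) → 1 H
  atom 4: C, bond orders sum to 3 (valence 4) → 1 H
  atom 5: C, bond orders sum to 3 (valence 4) → 1 H
  atom 6: C, bond orders sum to 4 (valence 4) → 0 H
  atom 7: C, bond orders sum to 4 (valence 4) → 0 H
  atom 8: O, bond orders sum to 1 (valence 2) → 1 H
  atom 9: O, bond orders sum to 2 (valence 2) → 0 H
Total hydrogens: 5.

5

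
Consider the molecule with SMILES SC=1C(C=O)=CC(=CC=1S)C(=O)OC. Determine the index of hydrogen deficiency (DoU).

Degree of unsaturation = (number of rings) + (number of π bonds).
Ring closures in the SMILES: 1.
π bonds: 5 double bonds (each 1 DoU) → 5 DoU from unsaturation.
Total DoU = 1 + 5 = 6.

6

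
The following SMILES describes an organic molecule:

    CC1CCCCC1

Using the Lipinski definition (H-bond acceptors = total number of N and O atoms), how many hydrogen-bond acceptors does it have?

N atoms: 0; O atoms: 0.
Lipinski HBA = 0 + 0 = 0.

0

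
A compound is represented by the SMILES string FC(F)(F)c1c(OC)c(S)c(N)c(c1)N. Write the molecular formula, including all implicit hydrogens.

Walk through each heavy atom and fill implicit hydrogens from standard valence (C 4, N 3, O 2, S 2, halogen 1); for lowercase aromatic atoms, an aromatic c carries 1 H when it has two neighbours and 0 H with three, and aromatic n carries 0 H:
  atom 1: F (halogen, monovalent) → 0 H
  atom 2: C, bond orders sum to 4 (valence 4) → 0 H
  atom 3: F (halogen, monovalent) → 0 H
  atom 4: F (halogen, monovalent) → 0 H
  atom 5: aromatic c, 3 neighbours → 0 H
  atom 6: aromatic c, 3 neighbours → 0 H
  atom 7: O, bond orders sum to 2 (valence 2) → 0 H
  atom 8: C, bond orders sum to 1 (valence 4) → 3 H
  atom 9: aromatic c, 3 neighbours → 0 H
  atom 10: S, bond orders sum to 1 (valence 2) → 1 H
  atom 11: aromatic c, 3 neighbours → 0 H
  atom 12: N, bond orders sum to 1 (valence 3) → 2 H
  atom 13: aromatic c, 3 neighbours → 0 H
  atom 14: aromatic c, 2 neighbours → 1 H
  atom 15: N, bond orders sum to 1 (valence 3) → 2 H
Totals → C:8, H:9, F:3, N:2, O:1, S:1.
In Hill order: C8H9F3N2OS.

C8H9F3N2OS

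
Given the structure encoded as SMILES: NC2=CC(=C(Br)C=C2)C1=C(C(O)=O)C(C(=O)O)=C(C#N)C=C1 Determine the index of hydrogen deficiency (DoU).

Molecular formula: C15H9BrN2O4.
DoU = (2C + 2 + N − H − X) / 2, where X is the halogen count and O/S are ignored.
    = (2·15 + 2 + 2 − 9 − 1) / 2 = 24 / 2 = 12.

12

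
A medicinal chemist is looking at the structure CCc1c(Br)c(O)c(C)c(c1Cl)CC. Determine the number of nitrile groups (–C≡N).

0

Scan the SMILES for the nitrile motif — none present.
Groups that are present: 1 hydroxyl.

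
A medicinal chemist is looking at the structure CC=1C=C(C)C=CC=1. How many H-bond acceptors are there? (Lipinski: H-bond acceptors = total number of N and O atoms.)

0

N atoms: 0; O atoms: 0.
Lipinski HBA = 0 + 0 = 0.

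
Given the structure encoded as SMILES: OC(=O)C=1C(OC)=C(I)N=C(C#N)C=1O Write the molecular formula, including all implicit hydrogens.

C8H5IN2O4

Walk through each heavy atom and fill implicit hydrogens from standard valence (C 4, N 3, O 2, S 2, halogen 1):
  atom 1: O, bond orders sum to 1 (valence 2) → 1 H
  atom 2: C, bond orders sum to 4 (valence 4) → 0 H
  atom 3: O, bond orders sum to 2 (valence 2) → 0 H
  atom 4: C, bond orders sum to 4 (valence 4) → 0 H
  atom 5: C, bond orders sum to 4 (valence 4) → 0 H
  atom 6: O, bond orders sum to 2 (valence 2) → 0 H
  atom 7: C, bond orders sum to 1 (valence 4) → 3 H
  atom 8: C, bond orders sum to 4 (valence 4) → 0 H
  atom 9: I (halogen, monovalent) → 0 H
  atom 10: N, bond orders sum to 3 (valence 3) → 0 H
  atom 11: C, bond orders sum to 4 (valence 4) → 0 H
  atom 12: C, bond orders sum to 4 (valence 4) → 0 H
  atom 13: N, bond orders sum to 3 (valence 3) → 0 H
  atom 14: C, bond orders sum to 4 (valence 4) → 0 H
  atom 15: O, bond orders sum to 1 (valence 2) → 1 H
Totals → C:8, H:5, I:1, N:2, O:4.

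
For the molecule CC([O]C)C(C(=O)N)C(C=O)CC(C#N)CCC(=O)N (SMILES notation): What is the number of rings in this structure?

In SMILES, each pair of matching ring-closure digits denotes one ring-closing bond; the number of such bonds equals the number of independent rings.
Ring-closure bonds here: 0.

0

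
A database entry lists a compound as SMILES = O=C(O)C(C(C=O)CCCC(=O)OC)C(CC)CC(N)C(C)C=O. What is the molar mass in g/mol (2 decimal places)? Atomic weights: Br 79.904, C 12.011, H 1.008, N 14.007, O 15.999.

First, the molecular formula is C17H29NO6 (counting implicit H from valence).
  C: 17 × 12.011 = 204.187
  H: 29 × 1.008 = 29.232
  N: 1 × 14.007 = 14.007
  O: 6 × 15.999 = 95.994
Sum: 17×12.011 + 29×1.008 + 1×14.007 + 6×15.999 = 343.420 → 343.42 g/mol.

343.42 g/mol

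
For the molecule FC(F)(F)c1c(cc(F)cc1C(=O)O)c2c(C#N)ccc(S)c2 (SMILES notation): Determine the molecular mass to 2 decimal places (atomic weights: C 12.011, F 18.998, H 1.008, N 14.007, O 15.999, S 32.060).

First, the molecular formula is C15H7F4NO2S (counting implicit H from valence).
  C: 15 × 12.011 = 180.165
  F: 4 × 18.998 = 75.992
  H: 7 × 1.008 = 7.056
  N: 1 × 14.007 = 14.007
  O: 2 × 15.999 = 31.998
  S: 1 × 32.060 = 32.060
Sum: 15×12.011 + 4×18.998 + 7×1.008 + 1×14.007 + 2×15.999 + 1×32.060 = 341.278 → 341.28 g/mol.

341.28 g/mol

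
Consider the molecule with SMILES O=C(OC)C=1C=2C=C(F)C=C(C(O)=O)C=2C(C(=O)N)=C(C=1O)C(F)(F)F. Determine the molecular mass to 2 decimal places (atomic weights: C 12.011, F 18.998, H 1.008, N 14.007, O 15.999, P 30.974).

First, the molecular formula is C15H9F4NO6 (counting implicit H from valence).
  C: 15 × 12.011 = 180.165
  F: 4 × 18.998 = 75.992
  H: 9 × 1.008 = 9.072
  N: 1 × 14.007 = 14.007
  O: 6 × 15.999 = 95.994
Sum: 15×12.011 + 4×18.998 + 9×1.008 + 1×14.007 + 6×15.999 = 375.230 → 375.23 g/mol.

375.23 g/mol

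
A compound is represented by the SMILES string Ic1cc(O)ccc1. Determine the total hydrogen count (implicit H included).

Walk through each heavy atom and fill implicit hydrogens from standard valence (C 4, N 3, O 2, S 2, halogen 1); for lowercase aromatic atoms, an aromatic c carries 1 H when it has two neighbours and 0 H with three, and aromatic n carries 0 H:
  atom 1: I (halogen, monovalent) → 0 H
  atom 2: aromatic c, 3 neighbours → 0 H
  atom 3: aromatic c, 2 neighbours → 1 H
  atom 4: aromatic c, 3 neighbours → 0 H
  atom 5: O, bond orders sum to 1 (valence 2) → 1 H
  atom 6: aromatic c, 2 neighbours → 1 H
  atom 7: aromatic c, 2 neighbours → 1 H
  atom 8: aromatic c, 2 neighbours → 1 H
Total hydrogens: 5.

5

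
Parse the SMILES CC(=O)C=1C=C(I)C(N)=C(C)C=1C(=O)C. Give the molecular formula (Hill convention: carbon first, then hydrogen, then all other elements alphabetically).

C11H12INO2

Walk through each heavy atom and fill implicit hydrogens from standard valence (C 4, N 3, O 2, S 2, halogen 1):
  atom 1: C, bond orders sum to 1 (valence 4) → 3 H
  atom 2: C, bond orders sum to 4 (valence 4) → 0 H
  atom 3: O, bond orders sum to 2 (valence 2) → 0 H
  atom 4: C, bond orders sum to 4 (valence 4) → 0 H
  atom 5: C, bond orders sum to 3 (valence 4) → 1 H
  atom 6: C, bond orders sum to 4 (valence 4) → 0 H
  atom 7: I (halogen, monovalent) → 0 H
  atom 8: C, bond orders sum to 4 (valence 4) → 0 H
  atom 9: N, bond orders sum to 1 (valence 3) → 2 H
  atom 10: C, bond orders sum to 4 (valence 4) → 0 H
  atom 11: C, bond orders sum to 1 (valence 4) → 3 H
  atom 12: C, bond orders sum to 4 (valence 4) → 0 H
  atom 13: C, bond orders sum to 4 (valence 4) → 0 H
  atom 14: O, bond orders sum to 2 (valence 2) → 0 H
  atom 15: C, bond orders sum to 1 (valence 4) → 3 H
Totals → C:11, H:12, I:1, N:1, O:2.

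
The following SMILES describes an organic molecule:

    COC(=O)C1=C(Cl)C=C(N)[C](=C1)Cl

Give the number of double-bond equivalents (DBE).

Molecular formula: C8H7Cl2NO2.
DoU = (2C + 2 + N − H − X) / 2, where X is the halogen count and O/S are ignored.
    = (2·8 + 2 + 1 − 7 − 2) / 2 = 10 / 2 = 5.

5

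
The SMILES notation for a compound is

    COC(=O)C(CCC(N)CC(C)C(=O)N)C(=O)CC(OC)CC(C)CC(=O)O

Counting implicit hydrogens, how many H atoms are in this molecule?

34

Walk through each heavy atom and fill implicit hydrogens from standard valence (C 4, N 3, O 2, S 2, halogen 1):
  atom 1: C, bond orders sum to 1 (valence 4) → 3 H
  atom 2: O, bond orders sum to 2 (valence 2) → 0 H
  atom 3: C, bond orders sum to 4 (valence 4) → 0 H
  atom 4: O, bond orders sum to 2 (valence 2) → 0 H
  atom 5: C, bond orders sum to 3 (valence 4) → 1 H
  atom 6: C, bond orders sum to 2 (valence 4) → 2 H
  atom 7: C, bond orders sum to 2 (valence 4) → 2 H
  atom 8: C, bond orders sum to 3 (valence 4) → 1 H
  atom 9: N, bond orders sum to 1 (valence 3) → 2 H
  atom 10: C, bond orders sum to 2 (valence 4) → 2 H
  atom 11: C, bond orders sum to 3 (valence 4) → 1 H
  atom 12: C, bond orders sum to 1 (valence 4) → 3 H
  atom 13: C, bond orders sum to 4 (valence 4) → 0 H
  atom 14: O, bond orders sum to 2 (valence 2) → 0 H
  atom 15: N, bond orders sum to 1 (valence 3) → 2 H
  atom 16: C, bond orders sum to 4 (valence 4) → 0 H
  atom 17: O, bond orders sum to 2 (valence 2) → 0 H
  atom 18: C, bond orders sum to 2 (valence 4) → 2 H
  atom 19: C, bond orders sum to 3 (valence 4) → 1 H
  atom 20: O, bond orders sum to 2 (valence 2) → 0 H
  atom 21: C, bond orders sum to 1 (valence 4) → 3 H
  atom 22: C, bond orders sum to 2 (valence 4) → 2 H
  atom 23: C, bond orders sum to 3 (valence 4) → 1 H
  atom 24: C, bond orders sum to 1 (valence 4) → 3 H
  atom 25: C, bond orders sum to 2 (valence 4) → 2 H
  atom 26: C, bond orders sum to 4 (valence 4) → 0 H
  atom 27: O, bond orders sum to 2 (valence 2) → 0 H
  atom 28: O, bond orders sum to 1 (valence 2) → 1 H
Total hydrogens: 34.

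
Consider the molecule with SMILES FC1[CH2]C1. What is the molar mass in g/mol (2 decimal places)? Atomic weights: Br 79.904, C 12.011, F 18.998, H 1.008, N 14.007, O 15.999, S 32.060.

First, the molecular formula is C3H5F (counting implicit H from valence).
  C: 3 × 12.011 = 36.033
  F: 1 × 18.998 = 18.998
  H: 5 × 1.008 = 5.040
Sum: 3×12.011 + 1×18.998 + 5×1.008 = 60.071 → 60.07 g/mol.

60.07 g/mol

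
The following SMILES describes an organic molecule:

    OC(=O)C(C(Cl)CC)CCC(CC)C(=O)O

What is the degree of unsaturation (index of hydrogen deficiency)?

2

Degree of unsaturation = (number of rings) + (number of π bonds).
Ring closures in the SMILES: 0.
π bonds: 2 double bonds (each 1 DoU) → 2 DoU from unsaturation.
Total DoU = 0 + 2 = 2.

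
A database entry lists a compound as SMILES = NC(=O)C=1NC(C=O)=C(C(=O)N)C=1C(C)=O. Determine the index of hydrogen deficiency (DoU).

Degree of unsaturation = (number of rings) + (number of π bonds).
Ring closures in the SMILES: 1.
π bonds: 6 double bonds (each 1 DoU) → 6 DoU from unsaturation.
Total DoU = 1 + 6 = 7.

7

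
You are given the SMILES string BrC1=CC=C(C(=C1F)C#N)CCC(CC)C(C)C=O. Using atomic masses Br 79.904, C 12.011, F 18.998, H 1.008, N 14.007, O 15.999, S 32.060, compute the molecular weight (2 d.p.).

326.21 g/mol

First, the molecular formula is C15H17BrFNO (counting implicit H from valence).
  Br: 1 × 79.904 = 79.904
  C: 15 × 12.011 = 180.165
  F: 1 × 18.998 = 18.998
  H: 17 × 1.008 = 17.136
  N: 1 × 14.007 = 14.007
  O: 1 × 15.999 = 15.999
Sum: 1×79.904 + 15×12.011 + 1×18.998 + 17×1.008 + 1×14.007 + 1×15.999 = 326.209 → 326.21 g/mol.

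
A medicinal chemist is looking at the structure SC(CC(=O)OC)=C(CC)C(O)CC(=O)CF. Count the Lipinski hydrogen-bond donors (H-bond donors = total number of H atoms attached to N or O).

Donors: find every N or O and count the H atoms it carries.
  atom 5 (O): bond orders sum to 2 → 0 H
  atom 6 (O): bond orders sum to 2 → 0 H
  atom 12 (O): bond orders sum to 1 → 1 H
  atom 15 (O): bond orders sum to 2 → 0 H
Lipinski HBD = 1.

1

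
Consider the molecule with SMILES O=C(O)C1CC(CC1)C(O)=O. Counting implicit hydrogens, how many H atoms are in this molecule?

Walk through each heavy atom and fill implicit hydrogens from standard valence (C 4, N 3, O 2, S 2, halogen 1):
  atom 1: O, bond orders sum to 2 (valence 2) → 0 H
  atom 2: C, bond orders sum to 4 (valence 4) → 0 H
  atom 3: O, bond orders sum to 1 (valence 2) → 1 H
  atom 4: C, bond orders sum to 3 (valence 4) → 1 H
  atom 5: C, bond orders sum to 2 (valence 4) → 2 H
  atom 6: C, bond orders sum to 3 (valence 4) → 1 H
  atom 7: C, bond orders sum to 2 (valence 4) → 2 H
  atom 8: C, bond orders sum to 2 (valence 4) → 2 H
  atom 9: C, bond orders sum to 4 (valence 4) → 0 H
  atom 10: O, bond orders sum to 1 (valence 2) → 1 H
  atom 11: O, bond orders sum to 2 (valence 2) → 0 H
Total hydrogens: 10.

10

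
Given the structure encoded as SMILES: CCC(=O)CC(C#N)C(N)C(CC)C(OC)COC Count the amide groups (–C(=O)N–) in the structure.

Scan the SMILES for the amide motif — none present.
Groups that are present: 2 ether, 1 ketone, 1 nitrile, 1 primary amine.

0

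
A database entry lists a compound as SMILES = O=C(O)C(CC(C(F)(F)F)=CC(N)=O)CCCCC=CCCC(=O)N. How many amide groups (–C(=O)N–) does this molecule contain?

The amide motif appears at heavy-atom positions 12, 23 in the SMILES.
Other groups present: 2 alkene, 1 carboxylic acid.
Amide count: 2.

2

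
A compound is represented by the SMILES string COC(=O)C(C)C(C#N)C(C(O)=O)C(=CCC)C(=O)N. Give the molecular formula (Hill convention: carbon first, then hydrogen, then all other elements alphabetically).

C13H18N2O5

Walk through each heavy atom and fill implicit hydrogens from standard valence (C 4, N 3, O 2, S 2, halogen 1):
  atom 1: C, bond orders sum to 1 (valence 4) → 3 H
  atom 2: O, bond orders sum to 2 (valence 2) → 0 H
  atom 3: C, bond orders sum to 4 (valence 4) → 0 H
  atom 4: O, bond orders sum to 2 (valence 2) → 0 H
  atom 5: C, bond orders sum to 3 (valence 4) → 1 H
  atom 6: C, bond orders sum to 1 (valence 4) → 3 H
  atom 7: C, bond orders sum to 3 (valence 4) → 1 H
  atom 8: C, bond orders sum to 4 (valence 4) → 0 H
  atom 9: N, bond orders sum to 3 (valence 3) → 0 H
  atom 10: C, bond orders sum to 3 (valence 4) → 1 H
  atom 11: C, bond orders sum to 4 (valence 4) → 0 H
  atom 12: O, bond orders sum to 1 (valence 2) → 1 H
  atom 13: O, bond orders sum to 2 (valence 2) → 0 H
  atom 14: C, bond orders sum to 4 (valence 4) → 0 H
  atom 15: C, bond orders sum to 3 (valence 4) → 1 H
  atom 16: C, bond orders sum to 2 (valence 4) → 2 H
  atom 17: C, bond orders sum to 1 (valence 4) → 3 H
  atom 18: C, bond orders sum to 4 (valence 4) → 0 H
  atom 19: O, bond orders sum to 2 (valence 2) → 0 H
  atom 20: N, bond orders sum to 1 (valence 3) → 2 H
Totals → C:13, H:18, N:2, O:5.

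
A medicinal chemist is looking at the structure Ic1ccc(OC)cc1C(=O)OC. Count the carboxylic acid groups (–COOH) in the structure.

Scan the SMILES for the carboxylic acid motif — none present.
Groups that are present: 1 ester, 1 ether.

0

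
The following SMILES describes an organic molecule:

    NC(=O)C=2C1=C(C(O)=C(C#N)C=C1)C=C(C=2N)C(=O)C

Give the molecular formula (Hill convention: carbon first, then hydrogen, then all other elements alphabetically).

C14H11N3O3

Walk through each heavy atom and fill implicit hydrogens from standard valence (C 4, N 3, O 2, S 2, halogen 1):
  atom 1: N, bond orders sum to 1 (valence 3) → 2 H
  atom 2: C, bond orders sum to 4 (valence 4) → 0 H
  atom 3: O, bond orders sum to 2 (valence 2) → 0 H
  atom 4: C, bond orders sum to 4 (valence 4) → 0 H
  atom 5: C, bond orders sum to 4 (valence 4) → 0 H
  atom 6: C, bond orders sum to 4 (valence 4) → 0 H
  atom 7: C, bond orders sum to 4 (valence 4) → 0 H
  atom 8: O, bond orders sum to 1 (valence 2) → 1 H
  atom 9: C, bond orders sum to 4 (valence 4) → 0 H
  atom 10: C, bond orders sum to 4 (valence 4) → 0 H
  atom 11: N, bond orders sum to 3 (valence 3) → 0 H
  atom 12: C, bond orders sum to 3 (valence 4) → 1 H
  atom 13: C, bond orders sum to 3 (valence 4) → 1 H
  atom 14: C, bond orders sum to 3 (valence 4) → 1 H
  atom 15: C, bond orders sum to 4 (valence 4) → 0 H
  atom 16: C, bond orders sum to 4 (valence 4) → 0 H
  atom 17: N, bond orders sum to 1 (valence 3) → 2 H
  atom 18: C, bond orders sum to 4 (valence 4) → 0 H
  atom 19: O, bond orders sum to 2 (valence 2) → 0 H
  atom 20: C, bond orders sum to 1 (valence 4) → 3 H
Totals → C:14, H:11, N:3, O:3.
In Hill order: C14H11N3O3.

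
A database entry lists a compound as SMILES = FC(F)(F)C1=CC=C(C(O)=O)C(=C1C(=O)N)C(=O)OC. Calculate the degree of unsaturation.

7

Molecular formula: C11H8F3NO5.
DoU = (2C + 2 + N − H − X) / 2, where X is the halogen count and O/S are ignored.
    = (2·11 + 2 + 1 − 8 − 3) / 2 = 14 / 2 = 7.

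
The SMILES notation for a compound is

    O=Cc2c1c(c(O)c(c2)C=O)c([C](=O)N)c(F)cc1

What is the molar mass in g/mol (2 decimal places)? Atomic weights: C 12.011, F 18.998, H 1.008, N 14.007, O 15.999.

First, the molecular formula is C13H8FNO4 (counting implicit H from valence).
  C: 13 × 12.011 = 156.143
  F: 1 × 18.998 = 18.998
  H: 8 × 1.008 = 8.064
  N: 1 × 14.007 = 14.007
  O: 4 × 15.999 = 63.996
Sum: 13×12.011 + 1×18.998 + 8×1.008 + 1×14.007 + 4×15.999 = 261.208 → 261.21 g/mol.

261.21 g/mol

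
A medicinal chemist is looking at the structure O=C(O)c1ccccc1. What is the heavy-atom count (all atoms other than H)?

Every atom symbol written in the SMILES (organic subset) is one heavy atom; implicit H are not written.
Heavy atoms by element → C:7, O:2.
Total: 9.

9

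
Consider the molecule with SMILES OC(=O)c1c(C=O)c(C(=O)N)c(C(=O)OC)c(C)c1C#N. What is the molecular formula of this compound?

C13H10N2O6

Walk through each heavy atom and fill implicit hydrogens from standard valence (C 4, N 3, O 2, S 2, halogen 1); for lowercase aromatic atoms, an aromatic c carries 1 H when it has two neighbours and 0 H with three, and aromatic n carries 0 H:
  atom 1: O, bond orders sum to 1 (valence 2) → 1 H
  atom 2: C, bond orders sum to 4 (valence 4) → 0 H
  atom 3: O, bond orders sum to 2 (valence 2) → 0 H
  atom 4: aromatic c, 3 neighbours → 0 H
  atom 5: aromatic c, 3 neighbours → 0 H
  atom 6: C, bond orders sum to 3 (valence 4) → 1 H
  atom 7: O, bond orders sum to 2 (valence 2) → 0 H
  atom 8: aromatic c, 3 neighbours → 0 H
  atom 9: C, bond orders sum to 4 (valence 4) → 0 H
  atom 10: O, bond orders sum to 2 (valence 2) → 0 H
  atom 11: N, bond orders sum to 1 (valence 3) → 2 H
  atom 12: aromatic c, 3 neighbours → 0 H
  atom 13: C, bond orders sum to 4 (valence 4) → 0 H
  atom 14: O, bond orders sum to 2 (valence 2) → 0 H
  atom 15: O, bond orders sum to 2 (valence 2) → 0 H
  atom 16: C, bond orders sum to 1 (valence 4) → 3 H
  atom 17: aromatic c, 3 neighbours → 0 H
  atom 18: C, bond orders sum to 1 (valence 4) → 3 H
  atom 19: aromatic c, 3 neighbours → 0 H
  atom 20: C, bond orders sum to 4 (valence 4) → 0 H
  atom 21: N, bond orders sum to 3 (valence 3) → 0 H
Totals → C:13, H:10, N:2, O:6.
In Hill order: C13H10N2O6.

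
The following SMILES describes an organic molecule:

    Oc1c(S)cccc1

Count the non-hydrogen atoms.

8

Every atom symbol written in the SMILES (organic subset) is one heavy atom; implicit H are not written.
Heavy atoms by element → C:6, O:1, S:1.
Total: 8.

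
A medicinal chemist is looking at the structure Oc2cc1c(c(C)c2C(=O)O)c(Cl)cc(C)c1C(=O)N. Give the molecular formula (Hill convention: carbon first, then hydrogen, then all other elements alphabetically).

Walk through each heavy atom and fill implicit hydrogens from standard valence (C 4, N 3, O 2, S 2, halogen 1); for lowercase aromatic atoms, an aromatic c carries 1 H when it has two neighbours and 0 H with three, and aromatic n carries 0 H:
  atom 1: O, bond orders sum to 1 (valence 2) → 1 H
  atom 2: aromatic c, 3 neighbours → 0 H
  atom 3: aromatic c, 2 neighbours → 1 H
  atom 4: aromatic c, 3 neighbours → 0 H
  atom 5: aromatic c, 3 neighbours → 0 H
  atom 6: aromatic c, 3 neighbours → 0 H
  atom 7: C, bond orders sum to 1 (valence 4) → 3 H
  atom 8: aromatic c, 3 neighbours → 0 H
  atom 9: C, bond orders sum to 4 (valence 4) → 0 H
  atom 10: O, bond orders sum to 2 (valence 2) → 0 H
  atom 11: O, bond orders sum to 1 (valence 2) → 1 H
  atom 12: aromatic c, 3 neighbours → 0 H
  atom 13: Cl (halogen, monovalent) → 0 H
  atom 14: aromatic c, 2 neighbours → 1 H
  atom 15: aromatic c, 3 neighbours → 0 H
  atom 16: C, bond orders sum to 1 (valence 4) → 3 H
  atom 17: aromatic c, 3 neighbours → 0 H
  atom 18: C, bond orders sum to 4 (valence 4) → 0 H
  atom 19: O, bond orders sum to 2 (valence 2) → 0 H
  atom 20: N, bond orders sum to 1 (valence 3) → 2 H
Totals → C:14, H:12, Cl:1, N:1, O:4.
In Hill order: C14H12ClNO4.

C14H12ClNO4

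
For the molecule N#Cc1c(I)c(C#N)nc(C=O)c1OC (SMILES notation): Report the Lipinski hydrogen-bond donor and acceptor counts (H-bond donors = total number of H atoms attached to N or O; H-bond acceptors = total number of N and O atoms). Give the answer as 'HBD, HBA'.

0, 5

Donors: find every N or O and count the H atoms it carries.
  atom 1 (N): bond orders sum to 3 → 0 H
  atom 8 (N): bond orders sum to 3 → 0 H
  atom 9 (N): bond orders sum to 3 → 0 H
  atom 12 (O): bond orders sum to 2 → 0 H
  atom 14 (O): bond orders sum to 2 → 0 H
Lipinski HBD = 0.
Acceptors: N atoms = 3, O atoms = 2 → HBA = 5.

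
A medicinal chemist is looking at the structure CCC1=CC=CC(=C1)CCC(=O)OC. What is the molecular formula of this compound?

Walk through each heavy atom and fill implicit hydrogens from standard valence (C 4, N 3, O 2, S 2, halogen 1):
  atom 1: C, bond orders sum to 1 (valence 4) → 3 H
  atom 2: C, bond orders sum to 2 (valence 4) → 2 H
  atom 3: C, bond orders sum to 4 (valence 4) → 0 H
  atom 4: C, bond orders sum to 3 (valence 4) → 1 H
  atom 5: C, bond orders sum to 3 (valence 4) → 1 H
  atom 6: C, bond orders sum to 3 (valence 4) → 1 H
  atom 7: C, bond orders sum to 4 (valence 4) → 0 H
  atom 8: C, bond orders sum to 3 (valence 4) → 1 H
  atom 9: C, bond orders sum to 2 (valence 4) → 2 H
  atom 10: C, bond orders sum to 2 (valence 4) → 2 H
  atom 11: C, bond orders sum to 4 (valence 4) → 0 H
  atom 12: O, bond orders sum to 2 (valence 2) → 0 H
  atom 13: O, bond orders sum to 2 (valence 2) → 0 H
  atom 14: C, bond orders sum to 1 (valence 4) → 3 H
Totals → C:12, H:16, O:2.
In Hill order: C12H16O2.

C12H16O2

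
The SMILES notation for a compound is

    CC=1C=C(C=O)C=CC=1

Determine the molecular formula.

Walk through each heavy atom and fill implicit hydrogens from standard valence (C 4, N 3, O 2, S 2, halogen 1):
  atom 1: C, bond orders sum to 1 (valence 4) → 3 H
  atom 2: C, bond orders sum to 4 (valence 4) → 0 H
  atom 3: C, bond orders sum to 3 (valence 4) → 1 H
  atom 4: C, bond orders sum to 4 (valence 4) → 0 H
  atom 5: C, bond orders sum to 3 (valence 4) → 1 H
  atom 6: O, bond orders sum to 2 (valence 2) → 0 H
  atom 7: C, bond orders sum to 3 (valence 4) → 1 H
  atom 8: C, bond orders sum to 3 (valence 4) → 1 H
  atom 9: C, bond orders sum to 3 (valence 4) → 1 H
Totals → C:8, H:8, O:1.
In Hill order: C8H8O.

C8H8O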